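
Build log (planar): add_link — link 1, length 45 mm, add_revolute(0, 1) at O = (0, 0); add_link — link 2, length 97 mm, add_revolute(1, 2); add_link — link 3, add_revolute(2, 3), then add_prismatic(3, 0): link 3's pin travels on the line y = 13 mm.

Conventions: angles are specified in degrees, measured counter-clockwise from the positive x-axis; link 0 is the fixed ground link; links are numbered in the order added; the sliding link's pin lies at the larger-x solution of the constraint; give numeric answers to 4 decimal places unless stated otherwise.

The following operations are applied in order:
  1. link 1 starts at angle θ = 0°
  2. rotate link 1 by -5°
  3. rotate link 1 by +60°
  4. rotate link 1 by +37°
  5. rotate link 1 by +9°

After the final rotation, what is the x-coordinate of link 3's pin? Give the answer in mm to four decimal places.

geometry: r = 45 mm, L = 97 mm, e = 13 mm; θ starts at 0°
rotate link 1 by -5°: θ ← 0° -5° = -5°
rotate link 1 by +60°: θ ← -5° +60° = 55°
rotate link 1 by +37°: θ ← 55° +37° = 92°
rotate link 1 by +9°: θ ← 92° +9° = 101°
crank pin P = (r cos θ, r sin θ) = (-8.586405, 44.173223)
h = r sin θ − e = 44.173223 − 13 = 31.173223
x = r cos θ + √(L² − h²) = -8.586405 + 91.854396 = 83.267992

83.2680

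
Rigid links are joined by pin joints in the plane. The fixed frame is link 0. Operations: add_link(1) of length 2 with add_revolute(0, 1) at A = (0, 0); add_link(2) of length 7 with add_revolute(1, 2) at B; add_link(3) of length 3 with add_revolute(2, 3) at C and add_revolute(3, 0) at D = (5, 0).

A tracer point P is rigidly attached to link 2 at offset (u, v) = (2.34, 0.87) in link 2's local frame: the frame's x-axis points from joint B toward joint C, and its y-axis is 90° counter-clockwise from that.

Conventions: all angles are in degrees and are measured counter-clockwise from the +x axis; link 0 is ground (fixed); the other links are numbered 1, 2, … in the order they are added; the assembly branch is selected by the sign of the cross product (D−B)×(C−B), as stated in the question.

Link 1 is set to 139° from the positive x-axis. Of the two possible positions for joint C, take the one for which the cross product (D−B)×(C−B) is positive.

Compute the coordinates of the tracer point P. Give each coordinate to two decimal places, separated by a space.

A=(0,0), D=(5.00,0)
B = A + 2.00·(cos139°, sin139°) = (-1.5094, 1.3121)
|BD| = 6.6403
circle(B,7.00) ∩ circle(D,3.00): a=6.3321, h=2.9841
  candidates: C₊=(5.2875,2.9862) cross=19.816; C₋=(4.1081,-2.8644) cross=-19.816
  branch + wants cross > 0 → take C=(5.2875,2.9862) (cross=19.816)
ex = (C−B)/|BC| = (0.9710,0.2392); ey = (-0.2392,0.9710)
P = B + 2.34·ex + 0.87·ey = (0.5546,2.7165)

0.55 2.72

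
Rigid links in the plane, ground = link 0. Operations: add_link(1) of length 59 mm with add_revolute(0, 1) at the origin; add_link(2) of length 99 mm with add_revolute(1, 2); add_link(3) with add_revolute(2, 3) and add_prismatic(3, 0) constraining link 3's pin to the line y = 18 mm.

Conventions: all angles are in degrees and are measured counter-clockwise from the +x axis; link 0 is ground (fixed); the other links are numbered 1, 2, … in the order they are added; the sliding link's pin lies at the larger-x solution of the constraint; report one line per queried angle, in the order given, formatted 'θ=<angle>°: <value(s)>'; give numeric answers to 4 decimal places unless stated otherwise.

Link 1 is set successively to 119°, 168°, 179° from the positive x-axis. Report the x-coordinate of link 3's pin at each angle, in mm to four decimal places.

geometry: r = 59 mm, L = 99 mm, e = 18 mm
θ=119°: crank pin P = (r cos θ, r sin θ) = (-28.603768, 51.602563)
θ=119°: h = r sin θ − e = 51.602563 − 18 = 33.602563
θ=119°: x = r cos θ + √(L² − h²) = -28.603768 + 93.122864 = 64.519096
θ=168°: crank pin P = (r cos θ, r sin θ) = (-57.710708, 12.266790)
θ=168°: h = r sin θ − e = 12.266790 − 18 = -5.733210
θ=168°: x = r cos θ + √(L² − h²) = -57.710708 + 98.833852 = 41.123144
θ=179°: crank pin P = (r cos θ, r sin θ) = (-58.991014, 1.029692)
θ=179°: h = r sin θ − e = 1.029692 − 18 = -16.970308
θ=179°: x = r cos θ + √(L² − h²) = -58.991014 + 97.534654 = 38.543640

θ=119°: 64.5191
θ=168°: 41.1231
θ=179°: 38.5436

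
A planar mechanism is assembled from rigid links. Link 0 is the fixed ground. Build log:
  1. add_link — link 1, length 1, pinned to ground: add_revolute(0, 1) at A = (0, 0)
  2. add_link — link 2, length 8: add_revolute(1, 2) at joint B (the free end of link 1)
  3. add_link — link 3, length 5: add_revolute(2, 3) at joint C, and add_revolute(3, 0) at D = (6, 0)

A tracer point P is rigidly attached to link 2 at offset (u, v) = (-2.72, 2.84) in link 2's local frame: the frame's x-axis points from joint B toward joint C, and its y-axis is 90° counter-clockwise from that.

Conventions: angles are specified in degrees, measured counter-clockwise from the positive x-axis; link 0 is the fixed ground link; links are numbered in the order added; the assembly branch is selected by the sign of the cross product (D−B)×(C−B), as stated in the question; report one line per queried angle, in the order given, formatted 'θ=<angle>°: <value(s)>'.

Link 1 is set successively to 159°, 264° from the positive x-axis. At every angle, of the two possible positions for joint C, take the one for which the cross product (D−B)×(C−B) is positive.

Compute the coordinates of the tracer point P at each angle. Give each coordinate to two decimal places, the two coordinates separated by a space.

A=(0,0), D=(6.00,0)
θ=159°: B = A + 1.00·(cos159°, sin159°) = (-0.9336, 0.3584)
θ=159°: |BD| = 6.9428
θ=159°: circle(B,8.00) ∩ circle(D,5.00): a=6.2801, h=4.9559
θ=159°:   candidates: C₊=(5.5939,4.9835) cross=34.408; C₋=(5.0823,-4.9151) cross=-34.408
θ=159°:   branch + wants cross > 0 → take C=(5.5939,4.9835) (cross=34.408)
θ=159°: ex = (C−B)/|BC| = (0.8159,0.5781); ey = (-0.5781,0.8159)
θ=159°: P = B + -2.72·ex + 2.84·ey = (-4.7948,1.1031)
θ=264°: B = A + 1.00·(cos264°, sin264°) = (-0.1045, -0.9945)
θ=264°: |BD| = 6.1850
θ=264°: circle(B,8.00) ∩ circle(D,5.00): a=6.2453, h=4.9996
θ=264°:   candidates: C₊=(5.2556,4.9443) cross=30.923; C₋=(6.8634,-4.9249) cross=-30.923
θ=264°:   branch + wants cross > 0 → take C=(5.2556,4.9443) (cross=30.923)
θ=264°: ex = (C−B)/|BC| = (0.6700,0.7423); ey = (-0.7423,0.6700)
θ=264°: P = B + -2.72·ex + 2.84·ey = (-4.0352,-1.1109)

θ=159°: -4.79 1.10
θ=264°: -4.04 -1.11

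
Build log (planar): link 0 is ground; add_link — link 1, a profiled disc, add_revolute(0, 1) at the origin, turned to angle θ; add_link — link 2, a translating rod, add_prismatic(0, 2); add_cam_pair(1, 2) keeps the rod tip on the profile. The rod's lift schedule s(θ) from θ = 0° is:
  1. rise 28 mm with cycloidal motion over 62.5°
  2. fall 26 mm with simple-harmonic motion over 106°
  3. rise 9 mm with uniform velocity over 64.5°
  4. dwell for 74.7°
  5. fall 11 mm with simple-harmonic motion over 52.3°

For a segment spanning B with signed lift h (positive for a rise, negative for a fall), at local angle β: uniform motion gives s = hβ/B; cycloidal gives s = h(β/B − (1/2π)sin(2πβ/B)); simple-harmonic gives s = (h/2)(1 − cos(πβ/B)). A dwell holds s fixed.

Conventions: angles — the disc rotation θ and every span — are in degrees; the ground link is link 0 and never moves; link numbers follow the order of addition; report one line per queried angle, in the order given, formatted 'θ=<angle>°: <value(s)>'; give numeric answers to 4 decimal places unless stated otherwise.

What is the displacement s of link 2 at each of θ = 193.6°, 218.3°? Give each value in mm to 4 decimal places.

seg 1 [0°–62.5°] cycloidal, h=28: full span → s += 28 → s = 28.0000
seg 2 [62.5°–168.5°] simple-harmonic, h=-26: full span → s += -26 → s = 2.0000
seg 3 [168.5°–233°] uniform, h=9: θ=193.6° here. β=25.1, B=64.5. 9·25.1/64.5 = 3.5023 → s = 5.5023
seg 3 [168.5°–233°] uniform, h=9: θ=218.3° here. β=49.8, B=64.5. 9·49.8/64.5 = 6.9488 → s = 8.9488

θ=193.6°: 5.5023
θ=218.3°: 8.9488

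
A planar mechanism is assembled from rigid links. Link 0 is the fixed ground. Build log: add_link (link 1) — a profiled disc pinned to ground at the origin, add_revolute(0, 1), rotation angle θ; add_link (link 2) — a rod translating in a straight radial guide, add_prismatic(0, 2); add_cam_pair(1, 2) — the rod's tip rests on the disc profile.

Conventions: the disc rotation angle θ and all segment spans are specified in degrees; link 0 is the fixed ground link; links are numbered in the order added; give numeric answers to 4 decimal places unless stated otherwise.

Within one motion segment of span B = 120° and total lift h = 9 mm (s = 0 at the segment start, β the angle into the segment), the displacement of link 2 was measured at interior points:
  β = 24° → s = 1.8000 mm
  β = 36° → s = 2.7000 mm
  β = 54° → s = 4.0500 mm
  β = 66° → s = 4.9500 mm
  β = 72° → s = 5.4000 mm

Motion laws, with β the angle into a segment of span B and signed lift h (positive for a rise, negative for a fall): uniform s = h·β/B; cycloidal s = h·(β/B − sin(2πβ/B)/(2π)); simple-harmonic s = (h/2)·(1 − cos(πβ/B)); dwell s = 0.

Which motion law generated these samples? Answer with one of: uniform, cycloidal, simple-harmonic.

candidates at β/B = r: uniform s = h·r (linear in β); cycloidal s = h·(r − sin(2πr)/(2π)); simple-harmonic s = (h/2)(1 − cos(πr))
β=24°: printed 1.8000 | uniform 1.8000, cycloidal 0.4377, simple-harmonic 0.8594
β=36°: printed 2.7000 | uniform 2.7000, cycloidal 1.3377, simple-harmonic 1.8550
β=54°: printed 4.0500 | uniform 4.0500, cycloidal 3.6074, simple-harmonic 3.7960
β=66°: printed 4.9500 | uniform 4.9500, cycloidal 5.3926, simple-harmonic 5.2040
β=72°: printed 5.4000 | uniform 5.4000, cycloidal 6.2419, simple-harmonic 5.8906
only one law matches every sample → uniform

uniform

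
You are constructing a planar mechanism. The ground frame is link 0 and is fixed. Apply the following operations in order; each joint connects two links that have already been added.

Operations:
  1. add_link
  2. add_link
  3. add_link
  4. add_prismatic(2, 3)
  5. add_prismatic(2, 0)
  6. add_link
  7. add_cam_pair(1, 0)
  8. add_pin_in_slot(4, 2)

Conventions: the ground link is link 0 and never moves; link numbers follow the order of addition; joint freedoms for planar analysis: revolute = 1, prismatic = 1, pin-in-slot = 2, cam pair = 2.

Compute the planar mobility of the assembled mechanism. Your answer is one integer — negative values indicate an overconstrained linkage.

link 0 = ground. State L|J1|J2 = 1|0|0
+link1  2|0|0
+link2  3|0|0
+link3  4|0|0
P(2,3) f=1→J1  4|1|0
P(2,0) f=1→J1  4|2|0
+link4  5|2|0
C(1,0) f=2→J2  5|2|1
PS(4,2) f=2→J2  5|2|2
M = 3(5−1)−2·2−2 = 12−4−2 = 6

M = 6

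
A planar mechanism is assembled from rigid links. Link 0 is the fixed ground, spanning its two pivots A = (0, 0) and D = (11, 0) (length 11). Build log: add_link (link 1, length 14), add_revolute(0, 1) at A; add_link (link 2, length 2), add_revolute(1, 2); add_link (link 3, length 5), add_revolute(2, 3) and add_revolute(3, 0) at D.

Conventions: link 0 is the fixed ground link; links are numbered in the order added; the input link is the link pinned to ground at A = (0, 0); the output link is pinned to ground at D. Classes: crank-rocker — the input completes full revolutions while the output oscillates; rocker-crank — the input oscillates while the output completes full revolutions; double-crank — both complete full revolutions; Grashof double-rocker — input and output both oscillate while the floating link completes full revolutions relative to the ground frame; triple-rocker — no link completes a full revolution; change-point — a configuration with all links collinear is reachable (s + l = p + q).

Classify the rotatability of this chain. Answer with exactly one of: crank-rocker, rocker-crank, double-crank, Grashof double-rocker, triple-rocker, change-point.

lengths: ground=11, input=14, coupler=2, output=5
sorted: s=2 (shortest), l=14 (longest), p+q=16
s + l = 16 vs p + q = 16
s + l = p + q → change-point (collinear configuration reachable)

change-point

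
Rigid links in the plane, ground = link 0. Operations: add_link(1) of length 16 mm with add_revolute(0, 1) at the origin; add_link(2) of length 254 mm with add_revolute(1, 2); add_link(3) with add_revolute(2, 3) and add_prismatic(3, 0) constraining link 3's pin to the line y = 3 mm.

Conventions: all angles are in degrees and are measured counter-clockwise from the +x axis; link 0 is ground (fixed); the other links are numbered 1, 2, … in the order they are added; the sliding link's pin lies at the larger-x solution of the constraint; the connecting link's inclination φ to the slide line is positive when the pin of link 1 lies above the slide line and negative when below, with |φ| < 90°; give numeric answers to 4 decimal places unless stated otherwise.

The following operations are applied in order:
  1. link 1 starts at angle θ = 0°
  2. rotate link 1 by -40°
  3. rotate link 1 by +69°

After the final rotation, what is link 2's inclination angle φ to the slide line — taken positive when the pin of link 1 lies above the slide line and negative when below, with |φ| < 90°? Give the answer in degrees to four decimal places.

geometry: r = 16 mm, L = 254 mm, e = 3 mm; θ starts at 0°
rotate link 1 by -40°: θ ← 0° -40° = -40°
rotate link 1 by +69°: θ ← -40° +69° = 29°
h = r sin θ − e = 7.756954 − 3 = 4.756954
sin φ = h / L = 4.756954 / 254 = 0.01872817
φ = arcsin(0.01872817) = 1.073108°

1.0731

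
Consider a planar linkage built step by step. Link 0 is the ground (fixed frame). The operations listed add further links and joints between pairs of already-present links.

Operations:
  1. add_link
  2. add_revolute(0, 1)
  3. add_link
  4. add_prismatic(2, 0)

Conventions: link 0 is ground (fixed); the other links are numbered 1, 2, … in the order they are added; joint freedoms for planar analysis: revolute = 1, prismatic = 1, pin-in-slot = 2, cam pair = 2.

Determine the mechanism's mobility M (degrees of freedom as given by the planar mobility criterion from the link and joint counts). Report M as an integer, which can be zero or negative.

(L,J1,J2)=(1,0,0); link0 fixed
link1: (2,0,0)
R 0-1 [J1]: (2,1,0)
link2: (3,1,0)
P 2-0 [J1]: (3,2,0)
Grübler: 3·2 − 2·2 − 0 = 2

M = 2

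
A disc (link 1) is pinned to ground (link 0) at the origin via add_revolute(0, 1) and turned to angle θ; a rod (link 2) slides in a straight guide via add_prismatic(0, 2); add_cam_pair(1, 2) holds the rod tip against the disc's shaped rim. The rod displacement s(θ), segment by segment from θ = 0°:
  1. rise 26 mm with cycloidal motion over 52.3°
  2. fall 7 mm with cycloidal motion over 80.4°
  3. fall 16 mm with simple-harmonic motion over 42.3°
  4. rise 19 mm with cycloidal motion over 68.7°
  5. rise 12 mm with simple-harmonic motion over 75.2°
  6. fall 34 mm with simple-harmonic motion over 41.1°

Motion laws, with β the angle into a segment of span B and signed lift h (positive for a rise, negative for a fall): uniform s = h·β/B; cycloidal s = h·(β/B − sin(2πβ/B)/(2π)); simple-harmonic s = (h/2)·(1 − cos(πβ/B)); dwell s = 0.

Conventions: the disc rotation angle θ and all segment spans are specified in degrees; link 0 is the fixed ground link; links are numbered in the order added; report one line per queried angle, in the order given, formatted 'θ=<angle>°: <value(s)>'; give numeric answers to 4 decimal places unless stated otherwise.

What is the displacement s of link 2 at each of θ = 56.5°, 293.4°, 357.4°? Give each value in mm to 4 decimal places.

segment 1 (0° to 52.3°, cycloidal, h = 26) is passed completely: s = 0.0000 + (26) = 26.0000
θ = 56.5° falls in segment 2 (52.3° to 132.7°, cycloidal, h = -7): β = 56.5 − 52.3 = 4.2°, B = 80.4°; Δs = -7·(0.0522 − sin(2π·0.0522)/(2π)) = -0.0065; s = 26.0000 − 0.0065 = 25.9935
segment 2 (52.3° to 132.7°, cycloidal, h = -7) is passed completely: s = 26.0000 + (-7) = 19.0000
segment 3 (132.7° to 175°, simple-harmonic, h = -16) is passed completely: s = 19.0000 + (-16) = 3.0000
segment 4 (175° to 243.7°, cycloidal, h = 19) is passed completely: s = 3.0000 + (19) = 22.0000
θ = 293.4° falls in segment 5 (243.7° to 318.9°, simple-harmonic, h = 12): β = 293.4 − 243.7 = 49.7°, B = 75.2°; Δs = 12/2·(1 − cos(π·0.6609)) = 8.9054; s = 22.0000 + 8.9054 = 30.9054
segment 5 (243.7° to 318.9°, simple-harmonic, h = 12) is passed completely: s = 22.0000 + (12) = 34.0000
θ = 357.4° falls in segment 6 (318.9° to 360°, simple-harmonic, h = -34): β = 357.4 − 318.9 = 38.5°, B = 41.1°; Δs = -34/2·(1 − cos(π·0.9367)) = -33.6654; s = 34.0000 − 33.6654 = 0.3346

θ=56.5°: 25.9935
θ=293.4°: 30.9054
θ=357.4°: 0.3346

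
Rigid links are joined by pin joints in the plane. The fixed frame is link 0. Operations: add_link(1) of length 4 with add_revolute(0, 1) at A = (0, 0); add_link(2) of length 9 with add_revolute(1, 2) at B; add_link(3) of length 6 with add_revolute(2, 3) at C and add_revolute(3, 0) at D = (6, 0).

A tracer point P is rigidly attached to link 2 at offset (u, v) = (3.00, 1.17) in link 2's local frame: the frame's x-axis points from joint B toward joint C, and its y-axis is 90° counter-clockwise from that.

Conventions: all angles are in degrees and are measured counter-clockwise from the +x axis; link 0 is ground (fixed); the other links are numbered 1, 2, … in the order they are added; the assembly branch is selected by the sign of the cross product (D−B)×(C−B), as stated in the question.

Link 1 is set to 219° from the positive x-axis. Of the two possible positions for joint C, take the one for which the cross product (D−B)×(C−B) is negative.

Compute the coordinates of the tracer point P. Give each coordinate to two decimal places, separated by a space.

A=(0,0), D=(6.00,0)
B = A + 4.00·(cos219°, sin219°) = (-3.1086, -2.5173)
|BD| = 9.4500
circle(B,9.00) ∩ circle(D,6.00): a=7.1060, h=5.5232
  candidates: C₊=(2.2694,4.6992) cross=52.194; C₋=(5.2119,-5.9480) cross=-52.194
  branch - wants cross < 0 → take C=(5.2119,-5.9480) (cross=-52.194)
ex = (C−B)/|BC| = (0.9245,-0.3812); ey = (0.3812,0.9245)
P = B + 3.00·ex + 1.17·ey = (0.1109,-2.5792)

0.11 -2.58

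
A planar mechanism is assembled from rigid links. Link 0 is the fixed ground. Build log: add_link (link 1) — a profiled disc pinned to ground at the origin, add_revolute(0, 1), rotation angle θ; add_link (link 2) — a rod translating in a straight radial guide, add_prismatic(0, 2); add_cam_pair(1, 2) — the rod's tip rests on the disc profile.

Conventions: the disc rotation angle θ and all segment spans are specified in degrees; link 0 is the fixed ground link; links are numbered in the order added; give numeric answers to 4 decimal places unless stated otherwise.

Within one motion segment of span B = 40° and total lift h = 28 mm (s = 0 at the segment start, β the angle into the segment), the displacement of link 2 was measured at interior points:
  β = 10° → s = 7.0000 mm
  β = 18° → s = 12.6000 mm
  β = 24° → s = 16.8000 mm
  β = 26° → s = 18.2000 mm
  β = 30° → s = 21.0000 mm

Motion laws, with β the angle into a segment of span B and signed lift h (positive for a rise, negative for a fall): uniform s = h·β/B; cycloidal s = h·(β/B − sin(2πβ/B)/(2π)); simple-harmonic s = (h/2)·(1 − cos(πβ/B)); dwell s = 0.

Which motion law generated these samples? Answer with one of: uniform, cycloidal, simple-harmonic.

candidates at β/B = r: uniform s = h·r (linear in β); cycloidal s = h·(r − sin(2πr)/(2π)); simple-harmonic s = (h/2)(1 − cos(πr))
β=10°: printed 7.0000 | uniform 7.0000, cycloidal 2.5437, simple-harmonic 4.1005
β=18°: printed 12.6000 | uniform 12.6000, cycloidal 11.2229, simple-harmonic 11.8099
β=24°: printed 16.8000 | uniform 16.8000, cycloidal 19.4194, simple-harmonic 18.3262
β=26°: printed 18.2000 | uniform 18.2000, cycloidal 21.8053, simple-harmonic 20.3559
β=30°: printed 21.0000 | uniform 21.0000, cycloidal 25.4563, simple-harmonic 23.8995
only one law matches every sample → uniform

uniform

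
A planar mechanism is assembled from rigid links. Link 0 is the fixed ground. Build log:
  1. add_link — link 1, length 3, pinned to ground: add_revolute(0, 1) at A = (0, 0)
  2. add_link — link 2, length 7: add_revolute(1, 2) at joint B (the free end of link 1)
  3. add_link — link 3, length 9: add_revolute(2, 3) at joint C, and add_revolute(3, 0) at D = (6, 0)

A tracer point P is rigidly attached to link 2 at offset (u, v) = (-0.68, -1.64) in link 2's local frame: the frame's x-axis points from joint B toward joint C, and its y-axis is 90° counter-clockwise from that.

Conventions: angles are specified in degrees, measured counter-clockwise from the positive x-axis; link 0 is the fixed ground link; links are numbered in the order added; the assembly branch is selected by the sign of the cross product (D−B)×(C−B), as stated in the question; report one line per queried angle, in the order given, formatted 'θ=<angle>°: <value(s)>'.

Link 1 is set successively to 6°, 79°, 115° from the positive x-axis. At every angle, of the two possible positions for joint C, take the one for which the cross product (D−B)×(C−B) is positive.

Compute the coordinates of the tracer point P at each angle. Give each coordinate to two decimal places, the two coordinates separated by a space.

A=(0,0), D=(6.00,0)
θ=6°: B = A + 3.00·(cos6°, sin6°) = (2.9836, 0.3136)
θ=6°: |BD| = 3.0327
θ=6°: circle(B,7.00) ∩ circle(D,9.00): a=-3.7595, h=5.9048
θ=6°:   candidates: C₊=(-0.1452,6.5754) cross=17.907; C₋=(-1.3663,-5.1708) cross=-17.907
θ=6°:   branch + wants cross > 0 → take C=(-0.1452,6.5754) (cross=17.907)
θ=6°: ex = (C−B)/|BC| = (-0.4470,0.8945); ey = (-0.8945,-0.4470)
θ=6°: P = B + -0.68·ex + -1.64·ey = (4.7546,0.4383)
θ=79°: B = A + 3.00·(cos79°, sin79°) = (0.5724, 2.9449)
θ=79°: |BD| = 6.1750
θ=79°: circle(B,7.00) ∩ circle(D,9.00): a=0.4964, h=6.9824
θ=79°:   candidates: C₊=(4.3387,8.8453) cross=43.116; C₋=(-2.3211,-3.4291) cross=-43.116
θ=79°:   branch + wants cross > 0 → take C=(4.3387,8.8453) (cross=43.116)
θ=79°: ex = (C−B)/|BC| = (0.5380,0.8429); ey = (-0.8429,0.5380)
θ=79°: P = B + -0.68·ex + -1.64·ey = (1.5890,1.4893)
θ=115°: B = A + 3.00·(cos115°, sin115°) = (-1.2679, 2.7189)
θ=115°: |BD| = 7.7598
θ=115°: circle(B,7.00) ∩ circle(D,9.00): a=1.8180, h=6.7598
θ=115°:   candidates: C₊=(2.8034,8.4132) cross=52.455; C₋=(-1.9337,-4.2493) cross=-52.455
θ=115°:   branch + wants cross > 0 → take C=(2.8034,8.4132) (cross=52.455)
θ=115°: ex = (C−B)/|BC| = (0.5816,0.8135); ey = (-0.8135,0.5816)
θ=115°: P = B + -0.68·ex + -1.64·ey = (-0.3293,1.2119)

θ=6°: 4.75 0.44
θ=79°: 1.59 1.49
θ=115°: -0.33 1.21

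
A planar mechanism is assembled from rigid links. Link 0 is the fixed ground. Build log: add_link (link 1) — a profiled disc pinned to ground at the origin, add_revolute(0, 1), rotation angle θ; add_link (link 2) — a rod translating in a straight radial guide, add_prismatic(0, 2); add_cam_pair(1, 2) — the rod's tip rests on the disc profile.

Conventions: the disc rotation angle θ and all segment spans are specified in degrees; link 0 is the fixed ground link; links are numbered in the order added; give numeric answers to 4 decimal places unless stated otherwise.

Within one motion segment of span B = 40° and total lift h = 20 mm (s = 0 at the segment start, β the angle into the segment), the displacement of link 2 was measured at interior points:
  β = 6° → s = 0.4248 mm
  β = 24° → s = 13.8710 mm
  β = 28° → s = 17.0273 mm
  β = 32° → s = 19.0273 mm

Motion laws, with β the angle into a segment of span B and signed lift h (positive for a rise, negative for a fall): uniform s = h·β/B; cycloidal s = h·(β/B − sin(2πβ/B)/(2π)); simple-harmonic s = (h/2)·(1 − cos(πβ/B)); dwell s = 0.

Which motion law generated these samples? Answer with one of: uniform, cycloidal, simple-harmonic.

candidates at β/B = r: uniform s = h·r (linear in β); cycloidal s = h·(r − sin(2πr)/(2π)); simple-harmonic s = (h/2)(1 − cos(πr))
β=6°: printed 0.4248 | uniform 3.0000, cycloidal 0.4248, simple-harmonic 1.0899
β=24°: printed 13.8710 | uniform 12.0000, cycloidal 13.8710, simple-harmonic 13.0902
β=28°: printed 17.0273 | uniform 14.0000, cycloidal 17.0273, simple-harmonic 15.8779
β=32°: printed 19.0273 | uniform 16.0000, cycloidal 19.0273, simple-harmonic 18.0902
only one law matches every sample → cycloidal

cycloidal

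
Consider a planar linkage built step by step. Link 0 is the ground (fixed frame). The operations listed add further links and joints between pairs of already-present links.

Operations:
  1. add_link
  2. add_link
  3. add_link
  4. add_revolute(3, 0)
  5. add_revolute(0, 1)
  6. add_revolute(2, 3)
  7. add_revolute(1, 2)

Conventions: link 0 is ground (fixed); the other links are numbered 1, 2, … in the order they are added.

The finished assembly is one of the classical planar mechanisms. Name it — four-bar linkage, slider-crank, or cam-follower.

links: 4 (incl. ground); joints: 4 revolute, 0 prismatic, 0 higher (cam) pair, forming one closed loop
4 links in a single 4R loop → four-bar linkage

four-bar linkage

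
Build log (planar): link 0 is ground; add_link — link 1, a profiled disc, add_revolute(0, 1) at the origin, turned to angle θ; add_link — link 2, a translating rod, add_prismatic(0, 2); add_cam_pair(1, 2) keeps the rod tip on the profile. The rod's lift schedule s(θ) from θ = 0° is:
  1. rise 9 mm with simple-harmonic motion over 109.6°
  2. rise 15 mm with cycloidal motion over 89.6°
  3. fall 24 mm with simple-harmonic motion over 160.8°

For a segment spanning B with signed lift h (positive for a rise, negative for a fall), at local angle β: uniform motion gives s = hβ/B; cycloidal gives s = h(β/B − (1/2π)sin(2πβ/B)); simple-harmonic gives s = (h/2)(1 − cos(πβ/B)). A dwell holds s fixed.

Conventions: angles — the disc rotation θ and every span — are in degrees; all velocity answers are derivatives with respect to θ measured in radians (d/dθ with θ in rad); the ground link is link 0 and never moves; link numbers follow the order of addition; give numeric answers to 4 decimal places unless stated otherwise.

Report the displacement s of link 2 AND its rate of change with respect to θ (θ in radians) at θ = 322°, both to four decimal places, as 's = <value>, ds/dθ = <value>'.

seg 1 [0°–109.6°] simple-harmonic, h=9: full span → s += 9 → s = 9.0000
seg 2 [109.6°–199.2°] cycloidal, h=15: full span → s += 15 → s = 24.0000
seg 3 [199.2°–360°] simple-harmonic, h=-24: θ=322° here. β=122.8, B=160.8. -24/2·(1 − cos(π·0.7637)) = -20.8420 → s = 3.1580
velocity in seg [199.2°–360°] (simple-harmonic), θ in radians: β = 122.8° = 2.1433 rad, B = 160.8° = 2.8065 rad; ds/dθ = (πh/(2B)) sin(πβ/B) = (π·(-24)/(2·2.8065)) sin(π·0.7637) = -9.081540 mm/rad

s = 3.1580, ds/dθ = -9.0815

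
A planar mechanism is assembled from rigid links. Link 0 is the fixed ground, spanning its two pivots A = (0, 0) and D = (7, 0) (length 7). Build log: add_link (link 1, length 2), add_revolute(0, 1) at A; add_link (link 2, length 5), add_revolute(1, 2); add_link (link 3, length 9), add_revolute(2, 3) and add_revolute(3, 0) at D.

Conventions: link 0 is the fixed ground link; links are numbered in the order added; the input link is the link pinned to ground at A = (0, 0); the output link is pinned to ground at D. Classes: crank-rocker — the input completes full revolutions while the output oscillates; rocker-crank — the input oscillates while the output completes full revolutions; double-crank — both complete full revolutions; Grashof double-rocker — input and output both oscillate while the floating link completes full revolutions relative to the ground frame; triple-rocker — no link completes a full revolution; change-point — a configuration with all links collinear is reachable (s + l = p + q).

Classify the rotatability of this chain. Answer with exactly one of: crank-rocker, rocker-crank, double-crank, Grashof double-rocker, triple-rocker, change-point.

lengths: ground=7, input=2, coupler=5, output=9
sorted: s=2 (shortest), l=9 (longest), p+q=12
s + l = 11 vs p + q = 12
s + l < p + q (Grashof) with shortest = input link → crank-rocker

crank-rocker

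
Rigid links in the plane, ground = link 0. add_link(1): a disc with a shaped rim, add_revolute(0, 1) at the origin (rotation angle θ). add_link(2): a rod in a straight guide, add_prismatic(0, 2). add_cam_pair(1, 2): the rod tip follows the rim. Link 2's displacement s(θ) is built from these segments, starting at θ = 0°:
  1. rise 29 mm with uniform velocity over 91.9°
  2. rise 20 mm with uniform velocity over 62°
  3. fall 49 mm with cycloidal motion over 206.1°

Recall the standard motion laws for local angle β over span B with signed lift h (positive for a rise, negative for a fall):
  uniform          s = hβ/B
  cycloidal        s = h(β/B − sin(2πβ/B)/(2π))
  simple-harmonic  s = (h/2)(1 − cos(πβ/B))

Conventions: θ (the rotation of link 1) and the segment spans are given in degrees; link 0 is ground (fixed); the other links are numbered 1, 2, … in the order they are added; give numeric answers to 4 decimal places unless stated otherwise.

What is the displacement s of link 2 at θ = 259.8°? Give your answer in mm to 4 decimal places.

segment 1 (0° to 91.9°, uniform, h = 29) is passed completely: s = 0.0000 + (29) = 29.0000
segment 2 (91.9° to 153.9°, uniform, h = 20) is passed completely: s = 29.0000 + (20) = 49.0000
θ = 259.8° falls in segment 3 (153.9° to 360°, cycloidal, h = -49): β = 259.8 − 153.9 = 105.9°, B = 206.1°; Δs = -49·(0.5138 − sin(2π·0.5138)/(2π)) = -25.8543; s = 49.0000 − 25.8543 = 23.1457

23.1457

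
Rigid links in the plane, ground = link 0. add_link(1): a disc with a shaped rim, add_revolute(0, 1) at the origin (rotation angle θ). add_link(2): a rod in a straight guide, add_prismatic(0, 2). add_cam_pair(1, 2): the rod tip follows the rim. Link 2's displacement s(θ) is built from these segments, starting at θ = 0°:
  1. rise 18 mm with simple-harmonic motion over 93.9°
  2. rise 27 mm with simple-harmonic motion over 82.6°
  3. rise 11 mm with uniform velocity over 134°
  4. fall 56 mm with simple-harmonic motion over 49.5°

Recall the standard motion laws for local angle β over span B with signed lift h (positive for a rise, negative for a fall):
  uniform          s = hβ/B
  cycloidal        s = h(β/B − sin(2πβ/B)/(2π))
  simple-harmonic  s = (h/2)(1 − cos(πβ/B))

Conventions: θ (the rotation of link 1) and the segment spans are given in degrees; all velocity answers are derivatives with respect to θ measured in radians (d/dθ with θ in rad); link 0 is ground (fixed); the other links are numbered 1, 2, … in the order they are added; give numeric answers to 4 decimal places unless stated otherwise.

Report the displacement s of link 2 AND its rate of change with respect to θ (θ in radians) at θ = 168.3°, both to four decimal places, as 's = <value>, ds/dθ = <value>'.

segment 1 (0° to 93.9°, simple-harmonic, h = 18) is passed completely: s = 0.0000 + (18) = 18.0000
θ = 168.3° falls in segment 2 (93.9° to 176.5°, simple-harmonic, h = 27): β = 168.3 − 93.9 = 74.4°, B = 82.6°; Δs = 27/2·(1 − cos(π·0.9007)) = 26.3487; s = 18.0000 + 26.3487 = 44.3487
velocity in seg [93.9°–176.5°] (simple-harmonic), θ in radians: β = 74.4° = 1.2985 rad, B = 82.6° = 1.4416 rad; ds/dθ = (πh/(2B)) sin(πβ/B) = (π·27/(2·1.4416)) sin(π·0.9007) = 9.027063 mm/rad

s = 44.3487, ds/dθ = 9.0271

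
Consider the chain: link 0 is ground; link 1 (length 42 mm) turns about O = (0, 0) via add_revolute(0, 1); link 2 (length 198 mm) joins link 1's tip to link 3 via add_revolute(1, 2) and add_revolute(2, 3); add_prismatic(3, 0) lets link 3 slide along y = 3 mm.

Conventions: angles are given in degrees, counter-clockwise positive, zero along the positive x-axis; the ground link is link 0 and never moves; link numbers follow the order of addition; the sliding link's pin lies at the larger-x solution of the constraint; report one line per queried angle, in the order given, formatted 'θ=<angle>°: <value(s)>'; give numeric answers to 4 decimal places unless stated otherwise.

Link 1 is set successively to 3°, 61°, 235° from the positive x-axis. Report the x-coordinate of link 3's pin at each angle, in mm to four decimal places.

geometry: r = 42 mm, L = 198 mm, e = 3 mm
θ=3°: crank pin P = (r cos θ, r sin θ) = (41.942440, 2.198110)
θ=3°: h = r sin θ − e = 2.198110 − 3 = -0.801890
θ=3°: x = r cos θ + √(L² − h²) = 41.942440 + 197.998376 = 239.940817
θ=61°: crank pin P = (r cos θ, r sin θ) = (20.362004, 36.734028)
θ=61°: h = r sin θ − e = 36.734028 − 3 = 33.734028
θ=61°: x = r cos θ + √(L² − h²) = 20.362004 + 195.105139 = 215.467143
θ=235°: crank pin P = (r cos θ, r sin θ) = (-24.090210, -34.404386)
θ=235°: h = r sin θ − e = -34.404386 − 3 = -37.404386
θ=235°: x = r cos θ + √(L² − h²) = -24.090210 + 194.434853 = 170.344642

θ=3°: 239.9408
θ=61°: 215.4671
θ=235°: 170.3446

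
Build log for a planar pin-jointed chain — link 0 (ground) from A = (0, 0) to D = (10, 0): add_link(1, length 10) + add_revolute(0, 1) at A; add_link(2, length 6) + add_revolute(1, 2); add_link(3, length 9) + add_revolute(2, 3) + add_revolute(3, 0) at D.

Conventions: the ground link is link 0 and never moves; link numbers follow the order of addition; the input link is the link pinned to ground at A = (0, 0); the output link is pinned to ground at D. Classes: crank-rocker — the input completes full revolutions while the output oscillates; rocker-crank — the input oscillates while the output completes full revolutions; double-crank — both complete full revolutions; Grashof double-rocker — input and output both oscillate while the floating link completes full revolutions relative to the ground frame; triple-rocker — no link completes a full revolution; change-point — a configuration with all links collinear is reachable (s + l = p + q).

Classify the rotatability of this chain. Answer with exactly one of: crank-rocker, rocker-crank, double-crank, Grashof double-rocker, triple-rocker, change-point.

lengths: ground=10, input=10, coupler=6, output=9
sorted: s=6 (shortest), l=10 (longest), p+q=19
s + l = 16 vs p + q = 19
s + l < p + q (Grashof) with shortest = coupler link → Grashof double-rocker

Grashof double-rocker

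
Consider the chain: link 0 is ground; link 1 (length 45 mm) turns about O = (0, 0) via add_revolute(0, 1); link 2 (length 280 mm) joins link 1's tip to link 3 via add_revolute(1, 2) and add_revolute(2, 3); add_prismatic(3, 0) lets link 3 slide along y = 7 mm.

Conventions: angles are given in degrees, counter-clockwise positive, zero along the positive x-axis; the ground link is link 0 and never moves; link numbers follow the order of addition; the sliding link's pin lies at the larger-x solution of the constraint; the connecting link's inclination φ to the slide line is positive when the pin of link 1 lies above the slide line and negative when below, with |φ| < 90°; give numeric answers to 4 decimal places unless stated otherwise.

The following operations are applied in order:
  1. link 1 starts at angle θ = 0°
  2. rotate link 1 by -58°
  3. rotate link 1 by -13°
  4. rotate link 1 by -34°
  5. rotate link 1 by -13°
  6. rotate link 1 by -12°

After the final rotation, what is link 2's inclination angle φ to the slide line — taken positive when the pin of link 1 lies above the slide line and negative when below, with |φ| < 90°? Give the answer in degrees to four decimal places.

geometry: r = 45 mm, L = 280 mm, e = 7 mm; θ starts at 0°
rotate link 1 by -58°: θ ← 0° -58° = -58°
rotate link 1 by -13°: θ ← -58° -13° = -71°
rotate link 1 by -34°: θ ← -71° -34° = -105°
rotate link 1 by -13°: θ ← -105° -13° = -118°
rotate link 1 by -12°: θ ← -118° -12° = -130°
h = r sin θ − e = -34.472000 − 7 = -41.472000
sin φ = h / L = -41.472000 / 280 = -0.14811429
φ = arcsin(-0.14811429) = -8.517662°

-8.5177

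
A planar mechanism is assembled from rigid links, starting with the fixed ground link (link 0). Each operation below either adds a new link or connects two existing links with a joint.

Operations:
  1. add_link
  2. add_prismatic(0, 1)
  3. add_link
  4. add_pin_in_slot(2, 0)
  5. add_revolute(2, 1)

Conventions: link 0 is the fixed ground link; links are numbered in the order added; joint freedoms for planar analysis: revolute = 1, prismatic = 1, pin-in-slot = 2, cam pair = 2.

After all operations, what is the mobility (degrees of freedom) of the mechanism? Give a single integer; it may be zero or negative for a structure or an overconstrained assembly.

link 0 = ground. State L|J1|J2 = 1|0|0
+link1  2|0|0
P(0,1) f=1→J1  2|1|0
+link2  3|1|0
PS(2,0) f=2→J2  3|1|1
R(2,1) f=1→J1  3|2|1
M = 3(3−1)−2·2−1 = 6−4−1 = 1

M = 1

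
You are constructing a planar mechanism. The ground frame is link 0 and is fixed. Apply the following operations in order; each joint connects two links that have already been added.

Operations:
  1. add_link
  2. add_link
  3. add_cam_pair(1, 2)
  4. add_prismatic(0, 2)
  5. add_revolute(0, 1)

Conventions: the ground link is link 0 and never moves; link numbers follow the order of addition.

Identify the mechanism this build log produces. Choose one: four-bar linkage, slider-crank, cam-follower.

links: 3 (incl. ground); joints: 1 revolute, 1 prismatic, 1 higher (cam) pair, forming one closed loop
3 links, revolute + prismatic + higher pair in one loop → cam-follower

cam-follower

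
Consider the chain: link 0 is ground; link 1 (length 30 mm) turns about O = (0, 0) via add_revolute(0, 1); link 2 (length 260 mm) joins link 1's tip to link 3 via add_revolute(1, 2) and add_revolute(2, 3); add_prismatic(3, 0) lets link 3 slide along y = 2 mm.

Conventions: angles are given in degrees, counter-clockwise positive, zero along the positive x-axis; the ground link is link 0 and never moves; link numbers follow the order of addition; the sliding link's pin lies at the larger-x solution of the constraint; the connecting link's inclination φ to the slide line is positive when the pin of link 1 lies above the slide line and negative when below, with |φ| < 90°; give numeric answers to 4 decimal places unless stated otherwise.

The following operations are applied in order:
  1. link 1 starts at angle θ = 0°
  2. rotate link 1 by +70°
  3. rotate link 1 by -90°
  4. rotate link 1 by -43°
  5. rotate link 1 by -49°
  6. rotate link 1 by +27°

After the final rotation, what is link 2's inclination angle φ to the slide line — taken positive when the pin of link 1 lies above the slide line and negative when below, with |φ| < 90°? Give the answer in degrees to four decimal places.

geometry: r = 30 mm, L = 260 mm, e = 2 mm; θ starts at 0°
rotate link 1 by +70°: θ ← 0° +70° = 70°
rotate link 1 by -90°: θ ← 70° -90° = -20°
rotate link 1 by -43°: θ ← -20° -43° = -63°
rotate link 1 by -49°: θ ← -63° -49° = -112°
rotate link 1 by +27°: θ ← -112° +27° = -85°
h = r sin θ − e = -29.885841 − 2 = -31.885841
sin φ = h / L = -31.885841 / 260 = -0.12263785
φ = arcsin(-0.12263785) = -7.044365°

-7.0444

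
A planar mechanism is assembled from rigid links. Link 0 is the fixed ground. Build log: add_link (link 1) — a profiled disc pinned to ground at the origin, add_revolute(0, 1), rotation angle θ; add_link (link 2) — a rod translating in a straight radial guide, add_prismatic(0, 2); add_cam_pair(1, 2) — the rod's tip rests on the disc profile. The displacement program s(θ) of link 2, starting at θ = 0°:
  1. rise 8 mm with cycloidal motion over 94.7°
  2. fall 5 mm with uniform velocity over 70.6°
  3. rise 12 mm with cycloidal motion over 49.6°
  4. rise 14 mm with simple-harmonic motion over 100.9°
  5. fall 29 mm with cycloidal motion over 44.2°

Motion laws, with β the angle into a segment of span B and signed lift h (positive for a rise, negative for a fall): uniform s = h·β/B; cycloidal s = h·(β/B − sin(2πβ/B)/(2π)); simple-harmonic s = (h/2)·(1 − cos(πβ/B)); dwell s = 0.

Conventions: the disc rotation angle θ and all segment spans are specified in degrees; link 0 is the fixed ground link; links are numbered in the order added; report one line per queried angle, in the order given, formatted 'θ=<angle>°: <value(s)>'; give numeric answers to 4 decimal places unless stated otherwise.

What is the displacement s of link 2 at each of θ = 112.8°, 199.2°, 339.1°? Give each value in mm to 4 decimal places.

seg 1 [0°–94.7°] cycloidal, h=8: full span → s += 8 → s = 8.0000
seg 2 [94.7°–165.3°] uniform, h=-5: θ=112.8° here. β=18.1, B=70.6. -5·18.1/70.6 = -1.2819 → s = 6.7181
seg 2 [94.7°–165.3°] uniform, h=-5: full span → s += -5 → s = 3.0000
seg 3 [165.3°–214.9°] cycloidal, h=12: θ=199.2° here. β=33.9, B=49.6. 12·(0.6835 − sin(2π·0.6835)/(2π)) = 9.9470 → s = 12.9470
seg 3 [165.3°–214.9°] cycloidal, h=12: full span → s += 12 → s = 15.0000
seg 4 [214.9°–315.8°] simple-harmonic, h=14: full span → s += 14 → s = 29.0000
seg 5 [315.8°–360°] cycloidal, h=-29: θ=339.1° here. β=23.3, B=44.2. -29·(0.5271 − sin(2π·0.5271)/(2π)) = -16.0708 → s = 12.9292

θ=112.8°: 6.7181
θ=199.2°: 12.9470
θ=339.1°: 12.9292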